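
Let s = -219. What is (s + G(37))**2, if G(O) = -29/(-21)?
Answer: 20884900/441 ≈ 47358.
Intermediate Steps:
G(O) = 29/21 (G(O) = -29*(-1/21) = 29/21)
(s + G(37))**2 = (-219 + 29/21)**2 = (-4570/21)**2 = 20884900/441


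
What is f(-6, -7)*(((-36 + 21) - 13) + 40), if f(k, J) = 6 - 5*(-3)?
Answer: 252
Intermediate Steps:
f(k, J) = 21 (f(k, J) = 6 + 15 = 21)
f(-6, -7)*(((-36 + 21) - 13) + 40) = 21*(((-36 + 21) - 13) + 40) = 21*((-15 - 13) + 40) = 21*(-28 + 40) = 21*12 = 252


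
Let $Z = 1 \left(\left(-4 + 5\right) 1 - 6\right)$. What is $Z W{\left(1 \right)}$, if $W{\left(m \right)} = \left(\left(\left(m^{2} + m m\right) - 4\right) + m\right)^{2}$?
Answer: $-5$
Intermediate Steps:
$Z = -5$ ($Z = 1 \left(1 \cdot 1 - 6\right) = 1 \left(1 - 6\right) = 1 \left(-5\right) = -5$)
$W{\left(m \right)} = \left(-4 + m + 2 m^{2}\right)^{2}$ ($W{\left(m \right)} = \left(\left(\left(m^{2} + m^{2}\right) - 4\right) + m\right)^{2} = \left(\left(2 m^{2} - 4\right) + m\right)^{2} = \left(\left(-4 + 2 m^{2}\right) + m\right)^{2} = \left(-4 + m + 2 m^{2}\right)^{2}$)
$Z W{\left(1 \right)} = - 5 \left(-4 + 1 + 2 \cdot 1^{2}\right)^{2} = - 5 \left(-4 + 1 + 2 \cdot 1\right)^{2} = - 5 \left(-4 + 1 + 2\right)^{2} = - 5 \left(-1\right)^{2} = \left(-5\right) 1 = -5$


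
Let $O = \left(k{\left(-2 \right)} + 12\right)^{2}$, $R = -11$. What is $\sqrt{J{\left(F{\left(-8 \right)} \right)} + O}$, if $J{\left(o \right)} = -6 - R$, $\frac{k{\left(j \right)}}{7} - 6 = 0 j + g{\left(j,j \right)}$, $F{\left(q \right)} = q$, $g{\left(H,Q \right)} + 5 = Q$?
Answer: $\sqrt{30} \approx 5.4772$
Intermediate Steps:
$g{\left(H,Q \right)} = -5 + Q$
$k{\left(j \right)} = 7 + 7 j$ ($k{\left(j \right)} = 42 + 7 \left(0 j + \left(-5 + j\right)\right) = 42 + 7 \left(0 + \left(-5 + j\right)\right) = 42 + 7 \left(-5 + j\right) = 42 + \left(-35 + 7 j\right) = 7 + 7 j$)
$J{\left(o \right)} = 5$ ($J{\left(o \right)} = -6 - -11 = -6 + 11 = 5$)
$O = 25$ ($O = \left(\left(7 + 7 \left(-2\right)\right) + 12\right)^{2} = \left(\left(7 - 14\right) + 12\right)^{2} = \left(-7 + 12\right)^{2} = 5^{2} = 25$)
$\sqrt{J{\left(F{\left(-8 \right)} \right)} + O} = \sqrt{5 + 25} = \sqrt{30}$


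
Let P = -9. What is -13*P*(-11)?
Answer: -1287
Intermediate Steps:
-13*P*(-11) = -13*(-9)*(-11) = 117*(-11) = -1287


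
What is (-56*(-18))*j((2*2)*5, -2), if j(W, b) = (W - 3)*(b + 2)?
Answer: 0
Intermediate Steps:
j(W, b) = (-3 + W)*(2 + b)
(-56*(-18))*j((2*2)*5, -2) = (-56*(-18))*(-6 - 3*(-2) + 2*((2*2)*5) + ((2*2)*5)*(-2)) = 1008*(-6 + 6 + 2*(4*5) + (4*5)*(-2)) = 1008*(-6 + 6 + 2*20 + 20*(-2)) = 1008*(-6 + 6 + 40 - 40) = 1008*0 = 0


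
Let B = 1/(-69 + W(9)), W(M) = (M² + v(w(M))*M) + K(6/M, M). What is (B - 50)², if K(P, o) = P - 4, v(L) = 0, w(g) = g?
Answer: 1682209/676 ≈ 2488.5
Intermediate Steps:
K(P, o) = -4 + P
W(M) = -4 + M² + 6/M (W(M) = (M² + 0*M) + (-4 + 6/M) = (M² + 0) + (-4 + 6/M) = M² + (-4 + 6/M) = -4 + M² + 6/M)
B = 3/26 (B = 1/(-69 + (-4 + 9² + 6/9)) = 1/(-69 + (-4 + 81 + 6*(⅑))) = 1/(-69 + (-4 + 81 + ⅔)) = 1/(-69 + 233/3) = 1/(26/3) = 3/26 ≈ 0.11538)
(B - 50)² = (3/26 - 50)² = (-1297/26)² = 1682209/676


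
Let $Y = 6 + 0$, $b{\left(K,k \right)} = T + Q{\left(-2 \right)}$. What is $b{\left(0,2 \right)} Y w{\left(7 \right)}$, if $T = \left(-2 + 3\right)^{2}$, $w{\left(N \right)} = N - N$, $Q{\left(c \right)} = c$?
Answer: $0$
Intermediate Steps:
$w{\left(N \right)} = 0$
$T = 1$ ($T = 1^{2} = 1$)
$b{\left(K,k \right)} = -1$ ($b{\left(K,k \right)} = 1 - 2 = -1$)
$Y = 6$
$b{\left(0,2 \right)} Y w{\left(7 \right)} = \left(-1\right) 6 \cdot 0 = \left(-6\right) 0 = 0$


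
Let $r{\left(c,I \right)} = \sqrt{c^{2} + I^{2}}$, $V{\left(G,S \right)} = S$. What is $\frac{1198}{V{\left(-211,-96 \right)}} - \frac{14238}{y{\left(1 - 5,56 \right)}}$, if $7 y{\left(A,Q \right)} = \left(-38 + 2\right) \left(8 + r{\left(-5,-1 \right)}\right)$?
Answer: $\frac{520171}{912} - \frac{5537 \sqrt{26}}{76} \approx 198.87$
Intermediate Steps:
$r{\left(c,I \right)} = \sqrt{I^{2} + c^{2}}$
$y{\left(A,Q \right)} = - \frac{288}{7} - \frac{36 \sqrt{26}}{7}$ ($y{\left(A,Q \right)} = \frac{\left(-38 + 2\right) \left(8 + \sqrt{\left(-1\right)^{2} + \left(-5\right)^{2}}\right)}{7} = \frac{\left(-36\right) \left(8 + \sqrt{1 + 25}\right)}{7} = \frac{\left(-36\right) \left(8 + \sqrt{26}\right)}{7} = \frac{-288 - 36 \sqrt{26}}{7} = - \frac{288}{7} - \frac{36 \sqrt{26}}{7}$)
$\frac{1198}{V{\left(-211,-96 \right)}} - \frac{14238}{y{\left(1 - 5,56 \right)}} = \frac{1198}{-96} - \frac{14238}{- \frac{288}{7} - \frac{36 \sqrt{26}}{7}} = 1198 \left(- \frac{1}{96}\right) - \frac{14238}{- \frac{288}{7} - \frac{36 \sqrt{26}}{7}} = - \frac{599}{48} - \frac{14238}{- \frac{288}{7} - \frac{36 \sqrt{26}}{7}}$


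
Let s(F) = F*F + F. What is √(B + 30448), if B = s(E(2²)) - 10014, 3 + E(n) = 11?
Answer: √20506 ≈ 143.20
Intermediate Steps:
E(n) = 8 (E(n) = -3 + 11 = 8)
s(F) = F + F² (s(F) = F² + F = F + F²)
B = -9942 (B = 8*(1 + 8) - 10014 = 8*9 - 10014 = 72 - 10014 = -9942)
√(B + 30448) = √(-9942 + 30448) = √20506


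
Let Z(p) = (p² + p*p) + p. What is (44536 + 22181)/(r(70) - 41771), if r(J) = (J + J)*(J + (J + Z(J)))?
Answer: 66717/1359629 ≈ 0.049070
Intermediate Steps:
Z(p) = p + 2*p² (Z(p) = (p² + p²) + p = 2*p² + p = p + 2*p²)
r(J) = 2*J*(2*J + J*(1 + 2*J)) (r(J) = (J + J)*(J + (J + J*(1 + 2*J))) = (2*J)*(2*J + J*(1 + 2*J)) = 2*J*(2*J + J*(1 + 2*J)))
(44536 + 22181)/(r(70) - 41771) = (44536 + 22181)/(70²*(6 + 4*70) - 41771) = 66717/(4900*(6 + 280) - 41771) = 66717/(4900*286 - 41771) = 66717/(1401400 - 41771) = 66717/1359629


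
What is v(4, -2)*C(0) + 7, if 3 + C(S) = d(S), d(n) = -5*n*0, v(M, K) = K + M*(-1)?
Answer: 25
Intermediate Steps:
v(M, K) = K - M
d(n) = 0
C(S) = -3 (C(S) = -3 + 0 = -3)
v(4, -2)*C(0) + 7 = (-2 - 1*4)*(-3) + 7 = (-2 - 4)*(-3) + 7 = -6*(-3) + 7 = 18 + 7 = 25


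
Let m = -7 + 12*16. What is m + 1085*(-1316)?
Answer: -1427675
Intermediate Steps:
m = 185 (m = -7 + 192 = 185)
m + 1085*(-1316) = 185 + 1085*(-1316) = 185 - 1427860 = -1427675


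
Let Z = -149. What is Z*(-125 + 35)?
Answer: 13410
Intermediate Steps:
Z*(-125 + 35) = -149*(-125 + 35) = -149*(-90) = 13410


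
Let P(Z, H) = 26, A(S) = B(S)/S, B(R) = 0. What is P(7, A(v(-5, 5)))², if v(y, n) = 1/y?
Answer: 676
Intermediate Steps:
v(y, n) = 1/y
A(S) = 0 (A(S) = 0/S = 0)
P(7, A(v(-5, 5)))² = 26² = 676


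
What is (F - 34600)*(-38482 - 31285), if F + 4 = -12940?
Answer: 3317002248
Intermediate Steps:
F = -12944 (F = -4 - 12940 = -12944)
(F - 34600)*(-38482 - 31285) = (-12944 - 34600)*(-38482 - 31285) = -47544*(-69767) = 3317002248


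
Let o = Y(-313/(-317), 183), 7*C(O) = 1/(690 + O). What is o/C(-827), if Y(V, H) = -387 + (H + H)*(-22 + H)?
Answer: -56138901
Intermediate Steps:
Y(V, H) = -387 + 2*H*(-22 + H) (Y(V, H) = -387 + (2*H)*(-22 + H) = -387 + 2*H*(-22 + H))
C(O) = 1/(7*(690 + O))
o = 58539 (o = -387 - 44*183 + 2*183² = -387 - 8052 + 2*33489 = -387 - 8052 + 66978 = 58539)
o/C(-827) = 58539/((1/(7*(690 - 827)))) = 58539/(((⅐)/(-137))) = 58539/(((⅐)*(-1/137))) = 58539/(-1/959) = 58539*(-959) = -56138901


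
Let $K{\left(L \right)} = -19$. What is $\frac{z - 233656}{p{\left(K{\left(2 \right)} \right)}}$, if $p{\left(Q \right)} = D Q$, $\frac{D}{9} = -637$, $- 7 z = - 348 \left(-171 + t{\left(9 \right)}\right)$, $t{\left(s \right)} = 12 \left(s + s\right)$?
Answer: $- \frac{1619932}{762489} \approx -2.1245$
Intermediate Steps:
$t{\left(s \right)} = 24 s$ ($t{\left(s \right)} = 12 \cdot 2 s = 24 s$)
$z = \frac{15660}{7}$ ($z = - \frac{\left(-348\right) \left(-171 + 24 \cdot 9\right)}{7} = - \frac{\left(-348\right) \left(-171 + 216\right)}{7} = - \frac{\left(-348\right) 45}{7} = \left(- \frac{1}{7}\right) \left(-15660\right) = \frac{15660}{7} \approx 2237.1$)
$D = -5733$ ($D = 9 \left(-637\right) = -5733$)
$p{\left(Q \right)} = - 5733 Q$
$\frac{z - 233656}{p{\left(K{\left(2 \right)} \right)}} = \frac{\frac{15660}{7} - 233656}{\left(-5733\right) \left(-19\right)} = \frac{\frac{15660}{7} - 233656}{108927} = \left(- \frac{1619932}{7}\right) \frac{1}{108927} = - \frac{1619932}{762489}$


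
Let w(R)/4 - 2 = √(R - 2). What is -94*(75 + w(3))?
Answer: -8178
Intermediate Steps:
w(R) = 8 + 4*√(-2 + R) (w(R) = 8 + 4*√(R - 2) = 8 + 4*√(-2 + R))
-94*(75 + w(3)) = -94*(75 + (8 + 4*√(-2 + 3))) = -94*(75 + (8 + 4*√1)) = -94*(75 + (8 + 4*1)) = -94*(75 + (8 + 4)) = -94*(75 + 12) = -94*87 = -8178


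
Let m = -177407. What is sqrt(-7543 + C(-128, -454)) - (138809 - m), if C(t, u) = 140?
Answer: -316216 + I*sqrt(7403) ≈ -3.1622e+5 + 86.041*I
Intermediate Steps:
sqrt(-7543 + C(-128, -454)) - (138809 - m) = sqrt(-7543 + 140) - (138809 - 1*(-177407)) = sqrt(-7403) - (138809 + 177407) = I*sqrt(7403) - 1*316216 = I*sqrt(7403) - 316216 = -316216 + I*sqrt(7403)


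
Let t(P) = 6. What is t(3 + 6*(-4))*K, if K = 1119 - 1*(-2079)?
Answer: 19188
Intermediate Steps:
K = 3198 (K = 1119 + 2079 = 3198)
t(3 + 6*(-4))*K = 6*3198 = 19188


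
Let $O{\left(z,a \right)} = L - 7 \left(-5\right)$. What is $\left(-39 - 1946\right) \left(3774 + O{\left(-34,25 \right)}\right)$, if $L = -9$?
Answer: $-7543000$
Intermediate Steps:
$O{\left(z,a \right)} = 26$ ($O{\left(z,a \right)} = -9 - 7 \left(-5\right) = -9 - -35 = -9 + 35 = 26$)
$\left(-39 - 1946\right) \left(3774 + O{\left(-34,25 \right)}\right) = \left(-39 - 1946\right) \left(3774 + 26\right) = \left(-1985\right) 3800 = -7543000$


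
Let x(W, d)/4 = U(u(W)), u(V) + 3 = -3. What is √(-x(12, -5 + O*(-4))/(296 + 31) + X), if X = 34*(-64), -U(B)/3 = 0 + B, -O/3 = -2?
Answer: 2*I*√6463918/109 ≈ 46.65*I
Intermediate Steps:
u(V) = -6 (u(V) = -3 - 3 = -6)
O = 6 (O = -3*(-2) = 6)
U(B) = -3*B (U(B) = -3*(0 + B) = -3*B)
x(W, d) = 72 (x(W, d) = 4*(-3*(-6)) = 4*18 = 72)
X = -2176
√(-x(12, -5 + O*(-4))/(296 + 31) + X) = √(-72/(296 + 31) - 2176) = √(-72/327 - 2176) = √(-1*24/109 - 2176) = √(-24/109 - 2176) = √(-237208/109) = 2*I*√6463918/109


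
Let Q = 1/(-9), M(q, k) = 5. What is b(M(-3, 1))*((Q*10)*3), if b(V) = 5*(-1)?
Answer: 50/3 ≈ 16.667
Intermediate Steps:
Q = -⅑ ≈ -0.11111
b(V) = -5
b(M(-3, 1))*((Q*10)*3) = -5*(-⅑*10)*3 = -(-50)*3/9 = -5*(-10/3) = 50/3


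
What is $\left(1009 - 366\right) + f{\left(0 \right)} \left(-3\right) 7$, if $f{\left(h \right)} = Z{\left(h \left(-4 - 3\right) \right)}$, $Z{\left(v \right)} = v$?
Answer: $643$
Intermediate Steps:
$f{\left(h \right)} = - 7 h$ ($f{\left(h \right)} = h \left(-4 - 3\right) = h \left(-7\right) = - 7 h$)
$\left(1009 - 366\right) + f{\left(0 \right)} \left(-3\right) 7 = \left(1009 - 366\right) + \left(-7\right) 0 \left(-3\right) 7 = 643 + 0 \left(-3\right) 7 = 643 + 0 \cdot 7 = 643 + 0 = 643$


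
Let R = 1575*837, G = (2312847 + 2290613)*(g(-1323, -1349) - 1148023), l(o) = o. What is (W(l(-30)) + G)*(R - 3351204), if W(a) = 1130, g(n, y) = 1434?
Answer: 10730361563676356490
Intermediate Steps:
G = -5278276597940 (G = (2312847 + 2290613)*(1434 - 1148023) = 4603460*(-1146589) = -5278276597940)
R = 1318275
(W(l(-30)) + G)*(R - 3351204) = (1130 - 5278276597940)*(1318275 - 3351204) = -5278276596810*(-2032929) = 10730361563676356490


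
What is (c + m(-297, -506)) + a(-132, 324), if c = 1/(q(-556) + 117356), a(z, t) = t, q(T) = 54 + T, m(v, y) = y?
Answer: -21267427/116854 ≈ -182.00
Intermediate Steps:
c = 1/116854 (c = 1/((54 - 556) + 117356) = 1/(-502 + 117356) = 1/116854 ≈ 8.5577e-6)
(c + m(-297, -506)) + a(-132, 324) = (1/116854 - 506) + 324 = -59128123/116854 + 324 = -21267427/116854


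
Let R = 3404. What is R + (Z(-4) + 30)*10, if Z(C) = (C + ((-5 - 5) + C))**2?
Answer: 6944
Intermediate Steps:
Z(C) = (-10 + 2*C)**2 (Z(C) = (C + (-10 + C))**2 = (-10 + 2*C)**2)
R + (Z(-4) + 30)*10 = 3404 + (4*(-5 - 4)**2 + 30)*10 = 3404 + (4*(-9)**2 + 30)*10 = 3404 + (4*81 + 30)*10 = 3404 + (324 + 30)*10 = 3404 + 354*10 = 3404 + 3540 = 6944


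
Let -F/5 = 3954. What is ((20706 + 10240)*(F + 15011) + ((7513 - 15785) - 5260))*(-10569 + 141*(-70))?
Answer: 3010369274694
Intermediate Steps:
F = -19770 (F = -5*3954 = -19770)
((20706 + 10240)*(F + 15011) + ((7513 - 15785) - 5260))*(-10569 + 141*(-70)) = ((20706 + 10240)*(-19770 + 15011) + ((7513 - 15785) - 5260))*(-10569 + 141*(-70)) = (30946*(-4759) + (-8272 - 5260))*(-10569 - 9870) = (-147272014 - 13532)*(-20439) = -147285546*(-20439) = 3010369274694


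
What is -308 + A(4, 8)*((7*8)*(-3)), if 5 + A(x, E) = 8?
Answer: -812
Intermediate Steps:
A(x, E) = 3 (A(x, E) = -5 + 8 = 3)
-308 + A(4, 8)*((7*8)*(-3)) = -308 + 3*((7*8)*(-3)) = -308 + 3*(56*(-3)) = -308 + 3*(-168) = -308 - 504 = -812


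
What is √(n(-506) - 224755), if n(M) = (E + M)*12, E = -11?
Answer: I*√230959 ≈ 480.58*I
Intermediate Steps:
n(M) = -132 + 12*M (n(M) = (-11 + M)*12 = -132 + 12*M)
√(n(-506) - 224755) = √((-132 + 12*(-506)) - 224755) = √((-132 - 6072) - 224755) = √(-6204 - 224755) = √(-230959) = I*√230959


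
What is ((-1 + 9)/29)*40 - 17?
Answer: -173/29 ≈ -5.9655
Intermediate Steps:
((-1 + 9)/29)*40 - 17 = (8*(1/29))*40 - 17 = (8/29)*40 - 17 = 320/29 - 17 = -173/29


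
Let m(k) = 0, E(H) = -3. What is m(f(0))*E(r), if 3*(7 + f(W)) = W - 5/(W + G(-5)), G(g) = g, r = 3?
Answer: 0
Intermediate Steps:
f(W) = -7 - 5/(3*(-5 + W)) + W/3 (f(W) = -7 + (W - 5/(W - 5))/3 = -7 + (W - 5/(-5 + W))/3 = -7 + (-5/(3*(-5 + W)) + W/3) = -7 - 5/(3*(-5 + W)) + W/3)
m(f(0))*E(r) = 0*(-3) = 0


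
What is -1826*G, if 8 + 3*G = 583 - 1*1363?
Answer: 1438888/3 ≈ 4.7963e+5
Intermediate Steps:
G = -788/3 (G = -8/3 + (583 - 1*1363)/3 = -8/3 + (583 - 1363)/3 = -8/3 + (⅓)*(-780) = -8/3 - 260 = -788/3 ≈ -262.67)
-1826*G = -1826*(-788/3) = 1438888/3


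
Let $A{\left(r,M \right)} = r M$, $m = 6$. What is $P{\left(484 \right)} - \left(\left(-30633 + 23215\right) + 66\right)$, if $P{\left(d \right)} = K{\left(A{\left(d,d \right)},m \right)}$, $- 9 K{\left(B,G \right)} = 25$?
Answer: $\frac{66143}{9} \approx 7349.2$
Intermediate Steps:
$A{\left(r,M \right)} = M r$
$K{\left(B,G \right)} = - \frac{25}{9}$ ($K{\left(B,G \right)} = \left(- \frac{1}{9}\right) 25 = - \frac{25}{9}$)
$P{\left(d \right)} = - \frac{25}{9}$
$P{\left(484 \right)} - \left(\left(-30633 + 23215\right) + 66\right) = - \frac{25}{9} - \left(\left(-30633 + 23215\right) + 66\right) = - \frac{25}{9} - \left(-7418 + 66\right) = - \frac{25}{9} - -7352 = - \frac{25}{9} + 7352 = \frac{66143}{9}$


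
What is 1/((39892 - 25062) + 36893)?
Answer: 1/51723 ≈ 1.9334e-5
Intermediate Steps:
1/((39892 - 25062) + 36893) = 1/(14830 + 36893) = 1/51723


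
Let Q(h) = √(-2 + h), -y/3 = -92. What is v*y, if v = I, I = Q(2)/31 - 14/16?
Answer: -483/2 ≈ -241.50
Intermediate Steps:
y = 276 (y = -3*(-92) = 276)
I = -7/8 (I = √(-2 + 2)/31 - 14/16 = √0*(1/31) - 14*1/16 = 0*(1/31) - 7/8 = 0 - 7/8 = -7/8 ≈ -0.87500)
v = -7/8 ≈ -0.87500
v*y = -7/8*276 = -483/2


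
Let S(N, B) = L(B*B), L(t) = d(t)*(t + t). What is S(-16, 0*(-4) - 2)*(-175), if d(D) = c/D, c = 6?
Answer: -2100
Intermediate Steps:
d(D) = 6/D
L(t) = 12 (L(t) = (6/t)*(t + t) = (6/t)*(2*t) = 12)
S(N, B) = 12
S(-16, 0*(-4) - 2)*(-175) = 12*(-175) = -2100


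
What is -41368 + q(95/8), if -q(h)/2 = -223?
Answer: -40922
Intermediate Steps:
q(h) = 446 (q(h) = -2*(-223) = 446)
-41368 + q(95/8) = -41368 + 446 = -40922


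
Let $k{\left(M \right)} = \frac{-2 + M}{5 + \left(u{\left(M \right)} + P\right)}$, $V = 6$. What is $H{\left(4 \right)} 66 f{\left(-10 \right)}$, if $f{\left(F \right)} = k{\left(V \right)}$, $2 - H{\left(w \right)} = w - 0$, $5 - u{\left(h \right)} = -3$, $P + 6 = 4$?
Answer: $-48$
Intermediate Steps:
$P = -2$ ($P = -6 + 4 = -2$)
$u{\left(h \right)} = 8$ ($u{\left(h \right)} = 5 - -3 = 5 + 3 = 8$)
$H{\left(w \right)} = 2 - w$ ($H{\left(w \right)} = 2 - \left(w - 0\right) = 2 - \left(w + 0\right) = 2 - w$)
$k{\left(M \right)} = - \frac{2}{11} + \frac{M}{11}$ ($k{\left(M \right)} = \frac{-2 + M}{5 + \left(8 - 2\right)} = \frac{-2 + M}{5 + 6} = \frac{-2 + M}{11} = \left(-2 + M\right) \frac{1}{11} = - \frac{2}{11} + \frac{M}{11}$)
$f{\left(F \right)} = \frac{4}{11}$ ($f{\left(F \right)} = - \frac{2}{11} + \frac{1}{11} \cdot 6 = - \frac{2}{11} + \frac{6}{11} = \frac{4}{11}$)
$H{\left(4 \right)} 66 f{\left(-10 \right)} = \left(2 - 4\right) 66 \cdot \frac{4}{11} = \left(-2\right) 66 \cdot \frac{4}{11} = \left(-132\right) \frac{4}{11} = -48$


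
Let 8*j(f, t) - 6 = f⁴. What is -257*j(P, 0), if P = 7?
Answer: -618599/8 ≈ -77325.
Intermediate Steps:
j(f, t) = ¾ + f⁴/8
-257*j(P, 0) = -257*(¾ + (⅛)*7⁴) = -257*(¾ + (⅛)*2401) = -257*(¾ + 2401/8) = -257*2407/8 = -618599/8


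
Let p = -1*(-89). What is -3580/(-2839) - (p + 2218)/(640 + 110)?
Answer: -1288191/709750 ≈ -1.8150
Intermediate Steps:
p = 89
-3580/(-2839) - (p + 2218)/(640 + 110) = -3580/(-2839) - (89 + 2218)/(640 + 110) = -3580*(-1/2839) - 2307/750 = 3580/2839 - 2307/750 = 3580/2839 - 1*769/250 = 3580/2839 - 769/250 = -1288191/709750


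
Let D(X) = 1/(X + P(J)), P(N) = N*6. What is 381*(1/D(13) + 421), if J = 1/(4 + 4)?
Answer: 662559/4 ≈ 1.6564e+5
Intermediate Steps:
J = ⅛ (J = 1/8 = ⅛ ≈ 0.12500)
P(N) = 6*N
D(X) = 1/(¾ + X) (D(X) = 1/(X + 6*(⅛)) = 1/(X + ¾) = 1/(¾ + X))
381*(1/D(13) + 421) = 381*(1/(4/(3 + 4*13)) + 421) = 381*(1/(4/(3 + 52)) + 421) = 381*(1/(4/55) + 421) = 381*(55/4 + 421) = 381*(1739/4) = 662559/4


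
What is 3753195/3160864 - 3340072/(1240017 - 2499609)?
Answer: 1910625967331/497674875936 ≈ 3.8391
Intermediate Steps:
3753195/3160864 - 3340072/(1240017 - 2499609) = 3753195*(1/3160864) - 3340072/(-1259592) = 3753195/3160864 - 3340072*(-1/1259592) = 3753195/3160864 + 417509/157449 = 1910625967331/497674875936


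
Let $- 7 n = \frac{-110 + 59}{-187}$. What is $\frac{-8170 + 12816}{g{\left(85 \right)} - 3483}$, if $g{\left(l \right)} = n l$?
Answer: $- \frac{178871}{134223} \approx -1.3326$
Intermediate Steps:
$n = - \frac{3}{77}$ ($n = - \frac{\left(-110 + 59\right) \frac{1}{-187}}{7} = - \frac{\left(-51\right) \left(- \frac{1}{187}\right)}{7} = \left(- \frac{1}{7}\right) \frac{3}{11} = - \frac{3}{77} \approx -0.038961$)
$g{\left(l \right)} = - \frac{3 l}{77}$
$\frac{-8170 + 12816}{g{\left(85 \right)} - 3483} = \frac{-8170 + 12816}{\left(- \frac{3}{77}\right) 85 - 3483} = \frac{4646}{- \frac{255}{77} - 3483} = \frac{4646}{- \frac{268446}{77}} = 4646 \left(- \frac{77}{268446}\right) = - \frac{178871}{134223}$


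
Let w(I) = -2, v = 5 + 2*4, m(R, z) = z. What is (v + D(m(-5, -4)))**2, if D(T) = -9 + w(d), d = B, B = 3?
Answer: 4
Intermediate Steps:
d = 3
v = 13 (v = 5 + 8 = 13)
D(T) = -11 (D(T) = -9 - 2 = -11)
(v + D(m(-5, -4)))**2 = (13 - 11)**2 = 2**2 = 4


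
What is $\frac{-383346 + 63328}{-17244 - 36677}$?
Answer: $\frac{320018}{53921} \approx 5.9349$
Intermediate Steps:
$\frac{-383346 + 63328}{-17244 - 36677} = - \frac{320018}{-53921} = \left(-320018\right) \left(- \frac{1}{53921}\right) = \frac{320018}{53921}$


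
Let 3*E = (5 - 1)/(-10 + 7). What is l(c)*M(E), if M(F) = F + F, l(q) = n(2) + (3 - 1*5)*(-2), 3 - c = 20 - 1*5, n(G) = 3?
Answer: -56/9 ≈ -6.2222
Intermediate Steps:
E = -4/9 (E = ((5 - 1)/(-10 + 7))/3 = (4/(-3))/3 = (4*(-⅓))/3 = (⅓)*(-4/3) = -4/9 ≈ -0.44444)
c = -12 (c = 3 - (20 - 1*5) = 3 - (20 - 5) = 3 - 1*15 = 3 - 15 = -12)
l(q) = 7 (l(q) = 3 + (3 - 1*5)*(-2) = 3 + (3 - 5)*(-2) = 3 - 2*(-2) = 3 + 4 = 7)
M(F) = 2*F
l(c)*M(E) = 7*(2*(-4/9)) = 7*(-8/9) = -56/9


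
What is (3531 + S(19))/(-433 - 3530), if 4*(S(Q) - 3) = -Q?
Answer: -14117/15852 ≈ -0.89055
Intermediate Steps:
S(Q) = 3 - Q/4 (S(Q) = 3 + (-Q)/4 = 3 - Q/4)
(3531 + S(19))/(-433 - 3530) = (3531 + (3 - ¼*19))/(-433 - 3530) = (3531 + (3 - 19/4))/(-3963) = (3531 - 7/4)*(-1/3963) = (14117/4)*(-1/3963) = -14117/15852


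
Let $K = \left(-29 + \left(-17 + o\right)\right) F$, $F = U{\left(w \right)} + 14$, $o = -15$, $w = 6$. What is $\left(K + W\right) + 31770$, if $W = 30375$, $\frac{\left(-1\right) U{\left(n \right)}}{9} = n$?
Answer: $64585$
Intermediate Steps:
$U{\left(n \right)} = - 9 n$
$F = -40$ ($F = \left(-9\right) 6 + 14 = -54 + 14 = -40$)
$K = 2440$ ($K = \left(-29 - 32\right) \left(-40\right) = \left(-61\right) \left(-40\right) = 2440$)
$\left(K + W\right) + 31770 = \left(2440 + 30375\right) + 31770 = 32815 + 31770 = 64585$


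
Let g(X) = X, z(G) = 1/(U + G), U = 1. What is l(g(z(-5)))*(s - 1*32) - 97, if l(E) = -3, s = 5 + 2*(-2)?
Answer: -4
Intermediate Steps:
z(G) = 1/(1 + G)
s = 1 (s = 5 - 4 = 1)
l(g(z(-5)))*(s - 1*32) - 97 = -3*(1 - 1*32) - 97 = -3*(1 - 32) - 97 = -3*(-31) - 97 = 93 - 97 = -4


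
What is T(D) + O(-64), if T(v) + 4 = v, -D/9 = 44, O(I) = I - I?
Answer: -400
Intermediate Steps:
O(I) = 0
D = -396 (D = -9*44 = -396)
T(v) = -4 + v
T(D) + O(-64) = (-4 - 396) + 0 = -400 + 0 = -400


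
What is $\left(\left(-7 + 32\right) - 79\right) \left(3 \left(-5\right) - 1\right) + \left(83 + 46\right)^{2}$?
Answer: $17505$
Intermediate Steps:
$\left(\left(-7 + 32\right) - 79\right) \left(3 \left(-5\right) - 1\right) + \left(83 + 46\right)^{2} = \left(25 - 79\right) \left(-15 - 1\right) + 129^{2} = \left(-54\right) \left(-16\right) + 16641 = 864 + 16641 = 17505$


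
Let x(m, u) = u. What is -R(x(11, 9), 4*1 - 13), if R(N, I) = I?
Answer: 9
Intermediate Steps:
-R(x(11, 9), 4*1 - 13) = -(4*1 - 13) = -(4 - 13) = -1*(-9) = 9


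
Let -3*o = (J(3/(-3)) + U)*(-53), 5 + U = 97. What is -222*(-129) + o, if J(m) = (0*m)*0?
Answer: 90790/3 ≈ 30263.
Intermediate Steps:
U = 92 (U = -5 + 97 = 92)
J(m) = 0 (J(m) = 0*0 = 0)
o = 4876/3 (o = -(0 + 92)*(-53)/3 = -92*(-53)/3 = -1/3*(-4876) = 4876/3 ≈ 1625.3)
-222*(-129) + o = -222*(-129) + 4876/3 = 28638 + 4876/3 = 90790/3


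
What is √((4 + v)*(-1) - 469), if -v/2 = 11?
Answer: I*√451 ≈ 21.237*I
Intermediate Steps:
v = -22 (v = -2*11 = -22)
√((4 + v)*(-1) - 469) = √((4 - 22)*(-1) - 469) = √(-18*(-1) - 469) = √(18 - 469) = √(-451) = I*√451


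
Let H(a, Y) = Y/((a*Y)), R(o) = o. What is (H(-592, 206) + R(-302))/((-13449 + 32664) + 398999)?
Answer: -178785/247582688 ≈ -0.00072212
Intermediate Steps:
H(a, Y) = 1/a (H(a, Y) = Y/((Y*a)) = Y*(1/(Y*a)) = 1/a)
(H(-592, 206) + R(-302))/((-13449 + 32664) + 398999) = (1/(-592) - 302)/((-13449 + 32664) + 398999) = (-1/592 - 302)/(19215 + 398999) = -178785/592/418214 = -178785/592*1/418214 = -178785/247582688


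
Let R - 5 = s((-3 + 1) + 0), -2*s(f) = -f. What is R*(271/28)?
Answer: 271/7 ≈ 38.714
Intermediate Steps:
s(f) = f/2 (s(f) = -(-1)*f/2 = f/2)
R = 4 (R = 5 + ((-3 + 1) + 0)/2 = 5 + (-2 + 0)/2 = 5 + (½)*(-2) = 5 - 1 = 4)
R*(271/28) = 4*(271/28) = 271/7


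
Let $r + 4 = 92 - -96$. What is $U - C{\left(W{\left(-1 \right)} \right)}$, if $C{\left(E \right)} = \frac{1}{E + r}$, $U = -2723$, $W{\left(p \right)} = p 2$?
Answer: $- \frac{495587}{182} \approx -2723.0$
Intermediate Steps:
$r = 184$ ($r = -4 + \left(92 - -96\right) = -4 + \left(92 + 96\right) = -4 + 188 = 184$)
$W{\left(p \right)} = 2 p$
$C{\left(E \right)} = \frac{1}{184 + E}$ ($C{\left(E \right)} = \frac{1}{E + 184} = \frac{1}{184 + E}$)
$U - C{\left(W{\left(-1 \right)} \right)} = -2723 - \frac{1}{184 + 2 \left(-1\right)} = -2723 - \frac{1}{184 - 2} = -2723 - \frac{1}{182} = - \frac{495587}{182}$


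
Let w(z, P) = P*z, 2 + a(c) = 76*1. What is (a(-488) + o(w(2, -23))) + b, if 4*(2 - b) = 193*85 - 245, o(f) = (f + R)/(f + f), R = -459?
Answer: -364183/92 ≈ -3958.5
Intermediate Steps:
a(c) = 74 (a(c) = -2 + 76*1 = -2 + 76 = 74)
o(f) = (-459 + f)/(2*f) (o(f) = (f - 459)/(f + f) = (-459 + f)/((2*f)) = (-459 + f)*(1/(2*f)) = (-459 + f)/(2*f))
b = -4038 (b = 2 - (193*85 - 245)/4 = 2 - (16405 - 245)/4 = 2 - ¼*16160 = 2 - 4040 = -4038)
(a(-488) + o(w(2, -23))) + b = (74 + (-459 - 23*2)/(2*((-23*2)))) - 4038 = (74 + (½)*(-459 - 46)/(-46)) - 4038 = (74 + (½)*(-1/46)*(-505)) - 4038 = (74 + 505/92) - 4038 = 7313/92 - 4038 = -364183/92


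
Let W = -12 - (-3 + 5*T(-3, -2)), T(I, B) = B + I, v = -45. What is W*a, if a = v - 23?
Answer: -1088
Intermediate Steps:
a = -68 (a = -45 - 23 = -68)
W = 16 (W = -12 - (-3 + 5*(-2 - 3)) = -12 - (-3 + 5*(-5)) = -12 - (-3 - 25) = -12 - 1*(-28) = -12 + 28 = 16)
W*a = 16*(-68) = -1088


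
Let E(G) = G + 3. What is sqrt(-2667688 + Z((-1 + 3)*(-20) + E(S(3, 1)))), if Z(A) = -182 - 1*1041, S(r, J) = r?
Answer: I*sqrt(2668911) ≈ 1633.7*I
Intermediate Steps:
E(G) = 3 + G
Z(A) = -1223 (Z(A) = -182 - 1041 = -1223)
sqrt(-2667688 + Z((-1 + 3)*(-20) + E(S(3, 1)))) = sqrt(-2667688 - 1223) = sqrt(-2668911) = I*sqrt(2668911)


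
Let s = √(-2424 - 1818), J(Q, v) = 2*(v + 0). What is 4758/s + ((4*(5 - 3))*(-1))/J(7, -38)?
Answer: 2/19 - 793*I*√4242/707 ≈ 0.10526 - 73.053*I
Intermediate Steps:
J(Q, v) = 2*v
s = I*√4242 (s = √(-4242) = I*√4242 ≈ 65.131*I)
4758/s + ((4*(5 - 3))*(-1))/J(7, -38) = 4758/((I*√4242)) + ((4*(5 - 3))*(-1))/((2*(-38))) = 4758*(-I*√4242/4242) + ((4*2)*(-1))/(-76) = -793*I*√4242/707 + (8*(-1))*(-1/76) = -793*I*√4242/707 - 8*(-1/76) = -793*I*√4242/707 + 2/19 = 2/19 - 793*I*√4242/707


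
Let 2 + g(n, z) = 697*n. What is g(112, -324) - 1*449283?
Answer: -371221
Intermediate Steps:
g(n, z) = -2 + 697*n
g(112, -324) - 1*449283 = (-2 + 697*112) - 1*449283 = (-2 + 78064) - 449283 = 78062 - 449283 = -371221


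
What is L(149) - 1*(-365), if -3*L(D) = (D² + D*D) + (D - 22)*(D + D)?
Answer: -27051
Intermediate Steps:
L(D) = -2*D²/3 - 2*D*(-22 + D)/3 (L(D) = -((D² + D*D) + (D - 22)*(D + D))/3 = -((D² + D²) + (-22 + D)*(2*D))/3 = -(2*D² + 2*D*(-22 + D))/3 = -2*D²/3 - 2*D*(-22 + D)/3)
L(149) - 1*(-365) = (4/3)*149*(11 - 1*149) - 1*(-365) = (4/3)*149*(11 - 149) + 365 = (4/3)*149*(-138) + 365 = -27416 + 365 = -27051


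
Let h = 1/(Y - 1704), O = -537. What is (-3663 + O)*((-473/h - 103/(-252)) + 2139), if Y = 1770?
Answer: 366390250/3 ≈ 1.2213e+8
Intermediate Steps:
h = 1/66 (h = 1/(1770 - 1704) = 1/66 ≈ 0.015152)
(-3663 + O)*((-473/h - 103/(-252)) + 2139) = (-3663 - 537)*((-473/1/66 - 103/(-252)) + 2139) = -4200*((-473*66 - 103*(-1/252)) + 2139) = -4200*((-31218 + 103/252) + 2139) = -4200*(-7866833/252 + 2139) = -4200*(-7327805/252) = 366390250/3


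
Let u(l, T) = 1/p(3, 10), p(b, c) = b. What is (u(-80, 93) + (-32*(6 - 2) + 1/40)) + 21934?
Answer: 2616763/120 ≈ 21806.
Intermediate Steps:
u(l, T) = ⅓ (u(l, T) = 1/3 = ⅓)
(u(-80, 93) + (-32*(6 - 2) + 1/40)) + 21934 = (⅓ + (-32*(6 - 2) + 1/40)) + 21934 = (⅓ + (-32*4 + 1/40)) + 21934 = (⅓ + (-16*8 + 1/40)) + 21934 = (⅓ + (-128 + 1/40)) + 21934 = (⅓ - 5119/40) + 21934 = -15317/120 + 21934 = 2616763/120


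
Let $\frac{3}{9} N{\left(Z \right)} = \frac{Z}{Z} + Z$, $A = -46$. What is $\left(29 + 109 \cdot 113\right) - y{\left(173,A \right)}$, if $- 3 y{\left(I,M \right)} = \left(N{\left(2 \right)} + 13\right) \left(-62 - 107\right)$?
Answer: $\frac{33320}{3} \approx 11107.0$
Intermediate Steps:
$N{\left(Z \right)} = 3 + 3 Z$ ($N{\left(Z \right)} = 3 \left(\frac{Z}{Z} + Z\right) = 3 \left(1 + Z\right) = 3 + 3 Z$)
$y{\left(I,M \right)} = \frac{3718}{3}$ ($y{\left(I,M \right)} = - \frac{\left(\left(3 + 3 \cdot 2\right) + 13\right) \left(-62 - 107\right)}{3} = - \frac{\left(\left(3 + 6\right) + 13\right) \left(-169\right)}{3} = - \frac{\left(9 + 13\right) \left(-169\right)}{3} = - \frac{22 \left(-169\right)}{3} = \left(- \frac{1}{3}\right) \left(-3718\right) = \frac{3718}{3}$)
$\left(29 + 109 \cdot 113\right) - y{\left(173,A \right)} = \left(29 + 109 \cdot 113\right) - \frac{3718}{3} = \left(29 + 12317\right) - \frac{3718}{3} = 12346 - \frac{3718}{3} = \frac{33320}{3}$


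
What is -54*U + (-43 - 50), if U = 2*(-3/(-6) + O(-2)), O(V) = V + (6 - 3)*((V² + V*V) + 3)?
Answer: -3495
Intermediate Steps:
O(V) = 9 + V + 6*V² (O(V) = V + 3*((V² + V²) + 3) = V + 3*(2*V² + 3) = V + 3*(3 + 2*V²) = V + (9 + 6*V²) = 9 + V + 6*V²)
U = 63 (U = 2*(-3/(-6) + (9 - 2 + 6*(-2)²)) = 2*(-3*(-⅙) + (9 - 2 + 6*4)) = 2*(½ + (9 - 2 + 24)) = 2*(½ + 31) = 2*(63/2) = 63)
-54*U + (-43 - 50) = -54*63 + (-43 - 50) = -3402 - 93 = -3495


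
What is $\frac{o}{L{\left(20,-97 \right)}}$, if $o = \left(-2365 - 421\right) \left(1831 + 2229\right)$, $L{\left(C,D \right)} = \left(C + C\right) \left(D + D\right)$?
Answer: $\frac{282779}{194} \approx 1457.6$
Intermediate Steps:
$L{\left(C,D \right)} = 4 C D$ ($L{\left(C,D \right)} = 2 C 2 D = 4 C D$)
$o = -11311160$ ($o = \left(-2786\right) 4060 = -11311160$)
$\frac{o}{L{\left(20,-97 \right)}} = - \frac{11311160}{4 \cdot 20 \left(-97\right)} = - \frac{11311160}{-7760} = \left(-11311160\right) \left(- \frac{1}{7760}\right) = \frac{282779}{194}$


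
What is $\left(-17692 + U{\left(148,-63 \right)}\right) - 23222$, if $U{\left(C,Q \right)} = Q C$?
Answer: $-50238$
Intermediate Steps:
$U{\left(C,Q \right)} = C Q$
$\left(-17692 + U{\left(148,-63 \right)}\right) - 23222 = \left(-17692 + 148 \left(-63\right)\right) - 23222 = \left(-17692 - 9324\right) - 23222 = -27016 - 23222 = -50238$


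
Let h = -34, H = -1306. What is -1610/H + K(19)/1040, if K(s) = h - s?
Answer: 802591/679120 ≈ 1.1818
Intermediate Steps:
K(s) = -34 - s
-1610/H + K(19)/1040 = -1610/(-1306) + (-34 - 1*19)/1040 = -1610*(-1/1306) + (-34 - 19)*(1/1040) = 805/653 - 53*1/1040 = 805/653 - 53/1040 = 802591/679120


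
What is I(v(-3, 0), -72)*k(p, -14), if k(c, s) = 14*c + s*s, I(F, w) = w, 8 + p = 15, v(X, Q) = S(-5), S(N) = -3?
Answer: -21168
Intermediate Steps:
v(X, Q) = -3
p = 7 (p = -8 + 15 = 7)
k(c, s) = s² + 14*c (k(c, s) = 14*c + s² = s² + 14*c)
I(v(-3, 0), -72)*k(p, -14) = -72*((-14)² + 14*7) = -72*(196 + 98) = -72*294 = -21168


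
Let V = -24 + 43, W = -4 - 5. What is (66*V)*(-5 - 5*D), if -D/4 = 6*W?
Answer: -1360590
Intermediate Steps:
W = -9
V = 19
D = 216 (D = -24*(-9) = -4*(-54) = 216)
(66*V)*(-5 - 5*D) = (66*19)*(-5 - 5*216) = 1254*(-5 - 1080) = 1254*(-1085) = -1360590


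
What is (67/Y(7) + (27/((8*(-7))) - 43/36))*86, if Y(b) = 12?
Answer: 84667/252 ≈ 335.98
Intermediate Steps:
(67/Y(7) + (27/((8*(-7))) - 43/36))*86 = (67/12 + (27/((8*(-7))) - 43/36))*86 = (67*(1/12) + (27/(-56) - 43*1/36))*86 = (67/12 + (27*(-1/56) - 43/36))*86 = (67/12 + (-27/56 - 43/36))*86 = (67/12 - 845/504)*86 = (1969/504)*86 = 84667/252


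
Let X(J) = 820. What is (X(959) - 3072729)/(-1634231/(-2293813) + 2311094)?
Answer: -7046384799017/5301219095653 ≈ -1.3292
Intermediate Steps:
(X(959) - 3072729)/(-1634231/(-2293813) + 2311094) = (820 - 3072729)/(-1634231/(-2293813) + 2311094) = -3071909/(-1634231*(-1/2293813) + 2311094) = -3071909/(1634231/2293813 + 2311094) = -3071909/5301219095653/2293813 = -3071909*2293813/5301219095653 = -7046384799017/5301219095653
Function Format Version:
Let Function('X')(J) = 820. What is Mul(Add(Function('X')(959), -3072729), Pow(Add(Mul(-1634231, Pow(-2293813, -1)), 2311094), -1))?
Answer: Rational(-7046384799017, 5301219095653) ≈ -1.3292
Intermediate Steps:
Mul(Add(Function('X')(959), -3072729), Pow(Add(Mul(-1634231, Pow(-2293813, -1)), 2311094), -1)) = Mul(Add(820, -3072729), Pow(Add(Mul(-1634231, Pow(-2293813, -1)), 2311094), -1)) = Mul(-3071909, Pow(Add(Mul(-1634231, Rational(-1, 2293813)), 2311094), -1)) = Mul(-3071909, Pow(Add(Rational(1634231, 2293813), 2311094), -1)) = Mul(-3071909, Pow(Rational(5301219095653, 2293813), -1)) = Mul(-3071909, Rational(2293813, 5301219095653)) = Rational(-7046384799017, 5301219095653)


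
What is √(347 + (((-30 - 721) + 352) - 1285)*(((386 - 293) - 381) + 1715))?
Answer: 3*I*√266969 ≈ 1550.1*I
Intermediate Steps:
√(347 + (((-30 - 721) + 352) - 1285)*(((386 - 293) - 381) + 1715)) = √(347 + ((-751 + 352) - 1285)*((93 - 381) + 1715)) = √(347 + (-399 - 1285)*(-288 + 1715)) = √(347 - 1684*1427) = √(347 - 2403068) = √(-2402721) = 3*I*√266969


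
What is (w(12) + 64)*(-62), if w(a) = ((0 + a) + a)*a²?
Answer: -218240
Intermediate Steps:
w(a) = 2*a³ (w(a) = (a + a)*a² = (2*a)*a² = 2*a³)
(w(12) + 64)*(-62) = (2*12³ + 64)*(-62) = (2*1728 + 64)*(-62) = (3456 + 64)*(-62) = 3520*(-62) = -218240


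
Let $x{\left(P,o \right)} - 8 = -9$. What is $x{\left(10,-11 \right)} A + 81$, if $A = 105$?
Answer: $-24$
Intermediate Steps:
$x{\left(P,o \right)} = -1$ ($x{\left(P,o \right)} = 8 - 9 = -1$)
$x{\left(10,-11 \right)} A + 81 = \left(-1\right) 105 + 81 = -105 + 81 = -24$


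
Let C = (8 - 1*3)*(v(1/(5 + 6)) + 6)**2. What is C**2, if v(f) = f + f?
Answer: 534534400/14641 ≈ 36509.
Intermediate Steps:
v(f) = 2*f
C = 23120/121 (C = (8 - 1*3)*(2/(5 + 6) + 6)**2 = (8 - 3)*(2/11 + 6)**2 = 5*(2*(1/11) + 6)**2 = 5*(2/11 + 6)**2 = 5*(68/11)**2 = 5*(4624/121) = 23120/121 ≈ 191.07)
C**2 = (23120/121)**2 = 534534400/14641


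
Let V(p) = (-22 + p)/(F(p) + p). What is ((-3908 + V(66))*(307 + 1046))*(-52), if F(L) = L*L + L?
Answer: 4674159490/17 ≈ 2.7495e+8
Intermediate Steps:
F(L) = L + L² (F(L) = L² + L = L + L²)
V(p) = (-22 + p)/(p + p*(1 + p)) (V(p) = (-22 + p)/(p*(1 + p) + p) = (-22 + p)/(p + p*(1 + p)))
((-3908 + V(66))*(307 + 1046))*(-52) = ((-3908 + (-22 + 66)/(66*(2 + 66)))*(307 + 1046))*(-52) = ((-3908 + (1/66)*44/68)*1353)*(-52) = ((-3908 + (1/66)*(1/68)*44)*1353)*(-52) = ((-3908 + 1/102)*1353)*(-52) = -398615/102*1353*(-52) = -179775365/34*(-52) = 4674159490/17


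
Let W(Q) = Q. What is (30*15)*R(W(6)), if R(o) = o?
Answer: 2700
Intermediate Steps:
(30*15)*R(W(6)) = (30*15)*6 = 450*6 = 2700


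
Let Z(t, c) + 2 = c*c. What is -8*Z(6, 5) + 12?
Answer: -172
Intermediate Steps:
Z(t, c) = -2 + c**2 (Z(t, c) = -2 + c*c = -2 + c**2)
-8*Z(6, 5) + 12 = -8*(-2 + 5**2) + 12 = -8*(-2 + 25) + 12 = -8*23 + 12 = -184 + 12 = -172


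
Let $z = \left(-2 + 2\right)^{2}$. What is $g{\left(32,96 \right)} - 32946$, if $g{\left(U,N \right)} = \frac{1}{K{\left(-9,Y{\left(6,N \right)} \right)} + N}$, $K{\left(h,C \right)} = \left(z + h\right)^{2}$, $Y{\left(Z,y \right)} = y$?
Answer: $- \frac{5831441}{177} \approx -32946.0$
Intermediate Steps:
$z = 0$ ($z = 0^{2} = 0$)
$K{\left(h,C \right)} = h^{2}$ ($K{\left(h,C \right)} = \left(0 + h\right)^{2} = h^{2}$)
$g{\left(U,N \right)} = \frac{1}{81 + N}$ ($g{\left(U,N \right)} = \frac{1}{\left(-9\right)^{2} + N} = \frac{1}{81 + N}$)
$g{\left(32,96 \right)} - 32946 = \frac{1}{81 + 96} - 32946 = \frac{1}{177} - 32946 = - \frac{5831441}{177}$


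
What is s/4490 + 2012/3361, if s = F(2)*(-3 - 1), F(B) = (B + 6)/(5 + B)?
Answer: 31564804/52818115 ≈ 0.59761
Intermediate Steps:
F(B) = (6 + B)/(5 + B)
s = -32/7 (s = ((6 + 2)/(5 + 2))*(-3 - 1) = (8/7)*(-4) = -32/7 ≈ -4.5714)
s/4490 + 2012/3361 = -32/7/4490 + 2012/3361 = -32/7*1/4490 + 2012*(1/3361) = -16/15715 + 2012/3361 = 31564804/52818115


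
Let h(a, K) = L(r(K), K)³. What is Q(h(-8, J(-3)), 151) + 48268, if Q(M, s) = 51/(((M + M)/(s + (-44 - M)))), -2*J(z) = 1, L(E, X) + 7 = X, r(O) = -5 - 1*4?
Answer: 108531073/2250 ≈ 48236.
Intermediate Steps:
r(O) = -9 (r(O) = -5 - 4 = -9)
L(E, X) = -7 + X
J(z) = -½ (J(z) = -½*1 = -½)
h(a, K) = (-7 + K)³
Q(M, s) = 51*(-44 + s - M)/(2*M) (Q(M, s) = 51/(((2*M)/(-44 + s - M))) = 51/((2*M/(-44 + s - M))) = 51*((-44 + s - M)/(2*M)) = 51*(-44 + s - M)/(2*M))
Q(h(-8, J(-3)), 151) + 48268 = 51*(-44 + 151 - (-7 - ½)³)/(2*((-7 - ½)³)) + 48268 = 51*(-44 + 151 - (-15/2)³)/(2*((-15/2)³)) + 48268 = 51*(-44 + 151 - 1*(-3375/8))/(2*(-3375/8)) + 48268 = (51/2)*(-8/3375)*(-44 + 151 + 3375/8) + 48268 = (51/2)*(-8/3375)*(4231/8) + 48268 = -71927/2250 + 48268 = 108531073/2250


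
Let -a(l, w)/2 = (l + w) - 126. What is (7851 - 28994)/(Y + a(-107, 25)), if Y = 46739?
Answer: -21143/47155 ≈ -0.44837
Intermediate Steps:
a(l, w) = 252 - 2*l - 2*w (a(l, w) = -2*((l + w) - 126) = -2*(-126 + l + w) = 252 - 2*l - 2*w)
(7851 - 28994)/(Y + a(-107, 25)) = (7851 - 28994)/(46739 + (252 - 2*(-107) - 2*25)) = -21143/(46739 + (252 + 214 - 50)) = -21143/(46739 + 416) = -21143/47155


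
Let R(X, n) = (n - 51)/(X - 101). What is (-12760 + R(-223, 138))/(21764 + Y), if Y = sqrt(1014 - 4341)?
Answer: -7498291069/12789225621 + 1378109*I*sqrt(3327)/51156902484 ≈ -0.5863 + 0.0015538*I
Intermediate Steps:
R(X, n) = (-51 + n)/(-101 + X)
Y = I*sqrt(3327) (Y = sqrt(-3327) = I*sqrt(3327) ≈ 57.68*I)
(-12760 + R(-223, 138))/(21764 + Y) = (-12760 + (-51 + 138)/(-101 - 223))/(21764 + I*sqrt(3327)) = (-12760 + 87/(-324))/(21764 + I*sqrt(3327)) = (-12760 - 1/324*87)/(21764 + I*sqrt(3327)) = (-12760 - 29/108)/(21764 + I*sqrt(3327)) = -1378109/(108*(21764 + I*sqrt(3327)))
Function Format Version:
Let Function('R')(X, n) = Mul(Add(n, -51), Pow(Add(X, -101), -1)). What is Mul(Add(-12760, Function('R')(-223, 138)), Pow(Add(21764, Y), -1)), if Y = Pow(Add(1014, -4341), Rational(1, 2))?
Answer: Add(Rational(-7498291069, 12789225621), Mul(Rational(1378109, 51156902484), I, Pow(3327, Rational(1, 2)))) ≈ Add(-0.58630, Mul(0.0015538, I))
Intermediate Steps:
Function('R')(X, n) = Mul(Pow(Add(-101, X), -1), Add(-51, n)) (Function('R')(X, n) = Mul(Add(-51, n), Pow(Add(-101, X), -1)) = Mul(Pow(Add(-101, X), -1), Add(-51, n)))
Y = Mul(I, Pow(3327, Rational(1, 2))) (Y = Pow(-3327, Rational(1, 2)) = Mul(I, Pow(3327, Rational(1, 2))) ≈ Mul(57.680, I))
Mul(Add(-12760, Function('R')(-223, 138)), Pow(Add(21764, Y), -1)) = Mul(Add(-12760, Mul(Pow(Add(-101, -223), -1), Add(-51, 138))), Pow(Add(21764, Mul(I, Pow(3327, Rational(1, 2)))), -1)) = Mul(Add(-12760, Mul(Pow(-324, -1), 87)), Pow(Add(21764, Mul(I, Pow(3327, Rational(1, 2)))), -1)) = Mul(Add(-12760, Mul(Rational(-1, 324), 87)), Pow(Add(21764, Mul(I, Pow(3327, Rational(1, 2)))), -1)) = Mul(Add(-12760, Rational(-29, 108)), Pow(Add(21764, Mul(I, Pow(3327, Rational(1, 2)))), -1)) = Mul(Rational(-1378109, 108), Pow(Add(21764, Mul(I, Pow(3327, Rational(1, 2)))), -1))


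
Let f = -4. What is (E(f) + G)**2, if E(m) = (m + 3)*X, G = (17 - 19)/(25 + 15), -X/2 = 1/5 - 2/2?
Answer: 1089/400 ≈ 2.7225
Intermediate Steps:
X = 8/5 (X = -2*(1/5 - 2/2) = -2*(1*(1/5) - 2*1/2) = -2*(1/5 - 1) = -2*(-4/5) = 8/5 ≈ 1.6000)
G = -1/20 (G = -2/40 = -2*1/40 = -1/20 ≈ -0.050000)
E(m) = 24/5 + 8*m/5 (E(m) = (m + 3)*(8/5) = (3 + m)*(8/5) = 24/5 + 8*m/5)
(E(f) + G)**2 = ((24/5 + (8/5)*(-4)) - 1/20)**2 = ((24/5 - 32/5) - 1/20)**2 = (-8/5 - 1/20)**2 = (-33/20)**2 = 1089/400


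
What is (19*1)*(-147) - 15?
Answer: -2808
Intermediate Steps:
(19*1)*(-147) - 15 = 19*(-147) - 15 = -2793 - 15 = -2808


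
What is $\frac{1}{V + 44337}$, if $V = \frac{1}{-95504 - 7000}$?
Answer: $\frac{102504}{4544719847} \approx 2.2555 \cdot 10^{-5}$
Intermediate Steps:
$V = - \frac{1}{102504}$ ($V = \frac{1}{-102504} = - \frac{1}{102504} \approx -9.7557 \cdot 10^{-6}$)
$\frac{1}{V + 44337} = \frac{1}{- \frac{1}{102504} + 44337} = \frac{1}{\frac{4544719847}{102504}} = \frac{102504}{4544719847}$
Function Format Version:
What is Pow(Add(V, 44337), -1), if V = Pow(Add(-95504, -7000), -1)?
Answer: Rational(102504, 4544719847) ≈ 2.2555e-5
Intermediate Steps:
V = Rational(-1, 102504) (V = Pow(-102504, -1) = Rational(-1, 102504) ≈ -9.7557e-6)
Pow(Add(V, 44337), -1) = Pow(Add(Rational(-1, 102504), 44337), -1) = Pow(Rational(4544719847, 102504), -1) = Rational(102504, 4544719847)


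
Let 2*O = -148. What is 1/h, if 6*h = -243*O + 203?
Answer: 6/18185 ≈ 0.00032994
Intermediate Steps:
O = -74 (O = (½)*(-148) = -74)
h = 18185/6 (h = (-243*(-74) + 203)/6 = (17982 + 203)/6 = (⅙)*18185 = 18185/6 ≈ 3030.8)
1/h = 1/(18185/6) = 6/18185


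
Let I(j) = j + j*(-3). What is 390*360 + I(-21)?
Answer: 140442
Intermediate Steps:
I(j) = -2*j (I(j) = j - 3*j = -2*j)
390*360 + I(-21) = 390*360 - 2*(-21) = 140400 + 42 = 140442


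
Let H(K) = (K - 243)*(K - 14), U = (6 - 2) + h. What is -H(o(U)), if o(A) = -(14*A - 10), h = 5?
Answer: -46670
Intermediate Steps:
U = 9 (U = (6 - 2) + 5 = 4 + 5 = 9)
o(A) = 10 - 14*A (o(A) = -(-10 + 14*A) = 10 - 14*A)
H(K) = (-243 + K)*(-14 + K)
-H(o(U)) = -(3402 + (10 - 14*9)**2 - 257*(10 - 14*9)) = -(3402 + (10 - 126)**2 - 257*(10 - 126)) = -(3402 + (-116)**2 - 257*(-116)) = -(3402 + 13456 + 29812) = -1*46670 = -46670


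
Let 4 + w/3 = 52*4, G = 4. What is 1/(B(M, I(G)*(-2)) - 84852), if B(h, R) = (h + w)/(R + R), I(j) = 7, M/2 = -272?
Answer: -7/593981 ≈ -1.1785e-5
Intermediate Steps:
M = -544 (M = 2*(-272) = -544)
w = 612 (w = -12 + 3*(52*4) = -12 + 3*208 = -12 + 624 = 612)
B(h, R) = (612 + h)/(2*R) (B(h, R) = (h + 612)/(R + R) = (612 + h)/((2*R)) = (612 + h)*(1/(2*R)) = (612 + h)/(2*R))
1/(B(M, I(G)*(-2)) - 84852) = 1/((612 - 544)/(2*((7*(-2)))) - 84852) = 1/((½)*68/(-14) - 84852) = 1/((½)*(-1/14)*68 - 84852) = 1/(-17/7 - 84852) = 1/(-593981/7) = -7/593981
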